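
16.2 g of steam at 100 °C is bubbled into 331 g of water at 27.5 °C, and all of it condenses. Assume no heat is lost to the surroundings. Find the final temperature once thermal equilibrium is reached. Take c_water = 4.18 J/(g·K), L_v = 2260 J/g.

T_f ≈ 56.1 °C

Net heat exchanged in the isolated system is zero:
condense steam: −16.2×2260 = −36612; condensate cools 100→T: 16.2×4.18×(T − 100) = 67.72(T − 100); water warms: 331×4.18×(T − 27.5) = 1383.6(T − 27.5)
1451.3 T = 36612 + 6771.6 + 38048 = 81432
T ≈ 56.11 °C (< 100 °C, so full condensation is consistent).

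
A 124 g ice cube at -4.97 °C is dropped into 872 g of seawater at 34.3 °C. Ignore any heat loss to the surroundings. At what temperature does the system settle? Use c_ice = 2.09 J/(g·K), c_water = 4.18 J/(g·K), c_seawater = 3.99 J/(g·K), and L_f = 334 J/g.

Net heat exchanged in the isolated system is zero:
ice -4.97→0 °C: 124·2.09·4.97 = 1288; fusion: m_ice L_f = 124·334 = 41416; meltwater 0→T: 124·4.18·T = 518.32 T; seawater: 3479.3(T − 34.3)
3997.6 T = 119339 − 42704 = 76635
T ≈ 19.17 °C — above 0 °C, consistent with complete melting.

T_f ≈ 19.2 °C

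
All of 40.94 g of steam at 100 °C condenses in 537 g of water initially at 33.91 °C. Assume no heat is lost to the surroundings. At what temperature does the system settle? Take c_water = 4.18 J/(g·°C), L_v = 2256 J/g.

T_f ≈ 76.8 °C

Setting the total heat transfer to zero:
latent heat released on condensation: 40.94·2256 = 92361; condensate cools 100→T: 40.94·4.18·(T − 100) = 171.13(T − 100); water warms: 537·4.18·(T − 33.91) = 2244.7(T − 33.91)
2415.8 T = 92361 + 17113 + 76116 = 185590
T ≈ 76.82 °C (< 100 °C, so full condensation is consistent).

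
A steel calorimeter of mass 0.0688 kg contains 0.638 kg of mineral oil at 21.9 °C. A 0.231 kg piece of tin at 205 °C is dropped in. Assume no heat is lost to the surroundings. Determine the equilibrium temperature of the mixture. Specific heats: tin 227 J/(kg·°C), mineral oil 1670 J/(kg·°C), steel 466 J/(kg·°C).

T_f ≈ 30.2 °C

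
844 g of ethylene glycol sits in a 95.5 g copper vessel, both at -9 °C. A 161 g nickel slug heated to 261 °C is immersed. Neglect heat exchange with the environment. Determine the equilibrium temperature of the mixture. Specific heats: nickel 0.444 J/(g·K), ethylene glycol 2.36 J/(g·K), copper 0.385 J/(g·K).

T_f ≈ 0.2 °C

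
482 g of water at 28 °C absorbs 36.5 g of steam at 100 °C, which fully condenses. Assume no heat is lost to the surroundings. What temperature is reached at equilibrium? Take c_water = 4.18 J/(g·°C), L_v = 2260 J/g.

Conservation of energy gives ΣQ = 0:
latent heat released on condensation: 36.5×2260 = 82490
  condensate cools 100→T: 36.5×4.18×(T − 100) = 152.57(T − 100)
  water warms: 482×4.18×(T − 28) = 2014.8(T − 28)
2167.3 T = 82490 + 15257 + 56413 = 154160
T ≈ 71.13 °C — below 100 °C, confirming all the steam condensed.

T_f ≈ 71.1 °C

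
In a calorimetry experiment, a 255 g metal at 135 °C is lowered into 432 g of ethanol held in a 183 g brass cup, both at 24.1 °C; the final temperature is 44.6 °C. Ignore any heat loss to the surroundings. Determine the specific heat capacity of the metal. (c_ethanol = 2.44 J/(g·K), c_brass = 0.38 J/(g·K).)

c ≈ 0.999 J/(g·K)

Net heat exchanged in the isolated system is zero:
255·c·(44.6 − 135) + 432·2.44·(44.6 − 24.1) + 183·0.38·(44.6 − 24.1) = 0
-23052 c = -23034
c = -23034/-23052 ≈ 0.9992 J/(g·K)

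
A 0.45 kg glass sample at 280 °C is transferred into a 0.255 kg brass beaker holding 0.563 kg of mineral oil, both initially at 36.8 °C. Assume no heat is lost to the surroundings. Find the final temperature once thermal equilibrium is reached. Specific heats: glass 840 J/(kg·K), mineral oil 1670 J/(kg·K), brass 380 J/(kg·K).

Taking heat into each body as positive, Σ m c ΔT = 0:
0.45×840×(T − 280) + 0.563×1670×(T − 36.8) + 0.255×380×(T − 36.8) = 0
(378 + 940.21 + 96.9) T = 378×280 + 940.21×36.8 + 96.9×36.8
T = 144006 / 1415.1 = 102 °C

T_f ≈ 101.8 °C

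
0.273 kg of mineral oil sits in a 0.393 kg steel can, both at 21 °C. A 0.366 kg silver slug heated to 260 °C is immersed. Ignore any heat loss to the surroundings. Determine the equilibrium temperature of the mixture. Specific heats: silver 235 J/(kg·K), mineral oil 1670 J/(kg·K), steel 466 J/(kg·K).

T_f ≈ 49.4 °C

With ΣQ=0 the equilibrium temperature is the m·c-weighted mean:
T_f = (86.01×260 + 455.91×21 + 183.14×21) / (86.01 + 455.91 + 183.14)
    = 35783 / 725.06 ≈ 49.35 °C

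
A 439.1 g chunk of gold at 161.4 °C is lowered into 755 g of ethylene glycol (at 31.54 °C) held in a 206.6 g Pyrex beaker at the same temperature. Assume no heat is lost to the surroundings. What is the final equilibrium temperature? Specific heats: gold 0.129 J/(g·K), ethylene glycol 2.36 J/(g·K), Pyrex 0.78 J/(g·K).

T_f ≈ 35.2 °C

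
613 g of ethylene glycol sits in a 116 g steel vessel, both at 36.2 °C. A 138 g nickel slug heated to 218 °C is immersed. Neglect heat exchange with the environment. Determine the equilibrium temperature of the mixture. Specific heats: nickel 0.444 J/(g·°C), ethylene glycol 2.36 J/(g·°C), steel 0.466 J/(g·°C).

Taking heat into each body as positive, Σ m c ΔT = 0:
138*0.444*(T − 218) + 613*2.36*(T − 36.2) + 116*0.466*(T − 36.2) = 0
61.27(T − 218) + 1446.7(T − 36.2) + 54.06(T − 36.2) = 0
1562 T = 67684
T = 67684 / 1562 = 43.3 °C

T_f ≈ 43.3 °C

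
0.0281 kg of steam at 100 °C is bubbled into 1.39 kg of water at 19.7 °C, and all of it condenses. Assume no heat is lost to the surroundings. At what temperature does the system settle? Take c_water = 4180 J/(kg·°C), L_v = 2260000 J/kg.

Sum of m c ΔT and latent-heat terms is zero:
latent heat released on condensation: 0.0281·2260000 = 63506; condensate cools 100→T: 0.0281·4180·(T − 100) = 117.46(T − 100); water warms: 1.39·4180·(T − 19.7) = 5810.2(T − 19.7)
5927.7 T = 63506 + 11746 + 114461 = 189713
T ≈ 32.00 °C, under the boiling point, so the assumption holds.

T_f ≈ 32.0 °C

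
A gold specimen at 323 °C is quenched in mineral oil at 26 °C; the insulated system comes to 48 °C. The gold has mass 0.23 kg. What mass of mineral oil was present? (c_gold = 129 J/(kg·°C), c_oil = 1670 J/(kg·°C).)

m ≈ 0.222 kg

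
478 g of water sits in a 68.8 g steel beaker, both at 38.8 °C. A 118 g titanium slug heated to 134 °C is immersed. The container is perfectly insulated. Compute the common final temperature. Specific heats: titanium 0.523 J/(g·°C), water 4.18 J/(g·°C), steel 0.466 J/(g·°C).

T_f ≈ 41.6 °C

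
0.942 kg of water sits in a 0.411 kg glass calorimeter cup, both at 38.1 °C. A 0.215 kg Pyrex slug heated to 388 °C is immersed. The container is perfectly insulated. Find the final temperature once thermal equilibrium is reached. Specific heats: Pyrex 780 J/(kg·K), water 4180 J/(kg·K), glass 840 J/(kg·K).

T_f ≈ 51.3 °C

Setting the total heat transfer to zero:
0.215×780×(T − 388) + 0.942×4180×(T − 38.1) + 0.411×840×(T − 38.1) = 0
4450.5 T = 228242
T = 228242/4450.5 ≈ 51.28 °C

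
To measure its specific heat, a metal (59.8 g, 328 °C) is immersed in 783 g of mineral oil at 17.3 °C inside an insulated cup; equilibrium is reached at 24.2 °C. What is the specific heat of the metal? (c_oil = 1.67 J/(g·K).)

Conservation of energy gives ΣQ = 0:
59.8·c·(24.2 − 328) + 783·1.67·(24.2 − 17.3) = 0
-18167 c = -9022.5
c = -9022.5/-18167 ≈ 0.4966 J/(g·K)

c ≈ 0.497 J/(g·K)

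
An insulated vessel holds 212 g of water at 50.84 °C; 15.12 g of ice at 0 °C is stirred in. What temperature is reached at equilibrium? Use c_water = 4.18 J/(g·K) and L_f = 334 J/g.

Conservation of energy gives ΣQ = 0:
melt ice: 15.12·334 = 5050.1
  meltwater 0→T: 15.12·4.18·T = 63.2 T
  water: 886.16(T − 50.84)
949.36 T = 45052 − 5050.1 = 40002
T ≈ 42.14 °C. Since T > 0 °C, the all-ice-melts assumption holds.

T_f ≈ 42.1 °C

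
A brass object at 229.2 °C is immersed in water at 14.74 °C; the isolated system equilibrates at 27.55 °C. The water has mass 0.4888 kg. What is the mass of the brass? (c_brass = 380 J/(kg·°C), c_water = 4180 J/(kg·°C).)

m ≈ 0.342 kg

Net heat exchanged in the isolated system is zero:
m·380·(27.55 − 229.2) + 0.4888·4180·(27.55 − 14.74) = 0
-76627 m = -26173
m = -26173/-76627 ≈ 0.3416 kg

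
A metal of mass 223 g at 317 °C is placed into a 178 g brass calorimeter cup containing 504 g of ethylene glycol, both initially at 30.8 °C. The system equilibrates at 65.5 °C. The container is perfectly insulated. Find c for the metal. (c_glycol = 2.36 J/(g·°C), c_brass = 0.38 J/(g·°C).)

c ≈ 0.778 J/(g·°C)

Let T be the final temperature. ΣQ_i = 0:
223×c×(65.5 − 317) + 504×2.36×(65.5 − 30.8) + 178×0.38×(65.5 − 30.8) = 0
-56084 c = -43621
c = -43621/-56084 ≈ 0.7778 J/(g·°C)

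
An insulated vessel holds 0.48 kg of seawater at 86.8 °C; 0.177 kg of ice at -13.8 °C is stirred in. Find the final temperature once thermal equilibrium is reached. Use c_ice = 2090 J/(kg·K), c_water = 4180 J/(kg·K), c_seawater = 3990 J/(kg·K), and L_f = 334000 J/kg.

T_f ≈ 38.4 °C

Taking heat into each body as positive, Σ m c ΔT = 0:
warm ice to 0 °C: 0.177·2090·(0 − (-13.8)) = 5105; latent heat to melt: 0.177·334000 = 59118; meltwater 0→T: 0.177·4180·T = 739.86 T; seawater cools: 0.48·3990·(T − 86.8) = 1915.2(T − 86.8)
2655.1 T = 166239 − 64223 = 102016
T ≈ 38.42 °C — above 0 °C, consistent with complete melting.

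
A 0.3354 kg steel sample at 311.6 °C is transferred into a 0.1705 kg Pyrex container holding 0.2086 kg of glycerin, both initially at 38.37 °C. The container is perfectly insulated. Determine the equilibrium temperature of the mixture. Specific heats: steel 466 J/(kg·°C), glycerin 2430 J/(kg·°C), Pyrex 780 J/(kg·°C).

Setting the total heat transfer to zero:
0.3354×466×(T − 311.6) + 0.2086×2430×(T − 38.37) + 0.1705×780×(T − 38.37) = 0
156.3(T − 311.6) + 506.9(T − 38.37) + 132.99(T − 38.37) = 0
(156.3 + 506.9 + 132.99) T = 156.3×311.6 + 506.9×38.37 + 132.99×38.37
T = 73254/796.18 ≈ 92.01 °C

T_f ≈ 92.0 °C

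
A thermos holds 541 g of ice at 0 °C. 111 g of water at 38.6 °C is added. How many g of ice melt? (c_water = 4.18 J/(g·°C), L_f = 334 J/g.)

m_melted ≈ 53.6 g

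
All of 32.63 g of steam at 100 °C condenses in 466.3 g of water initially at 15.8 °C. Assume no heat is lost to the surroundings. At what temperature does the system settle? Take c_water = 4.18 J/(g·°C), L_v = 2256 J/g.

T_f ≈ 56.6 °C

Conservation of energy gives ΣQ = 0:
latent heat released on condensation: 32.63×2256 = 73613; condensate cools 100→T: 32.63×4.18×(T − 100) = 136.39(T − 100); water warms: 466.3×4.18×(T − 15.8) = 1949.1(T − 15.8)
2085.5 T = 73613 + 13639 + 30796 = 118049
T ≈ 56.60 °C — below 100 °C, confirming all the steam condensed.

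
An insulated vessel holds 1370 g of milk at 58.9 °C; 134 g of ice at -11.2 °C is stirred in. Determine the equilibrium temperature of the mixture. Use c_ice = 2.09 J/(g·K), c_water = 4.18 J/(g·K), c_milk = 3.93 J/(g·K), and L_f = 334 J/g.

Sum of m c ΔT and latent-heat terms is zero:
ice -11.2→0 °C: 134·2.09·11.2 = 3136.7; latent heat to melt: 134·334 = 44756; meltwater 0→T: 134·4.18·T = 560.12 T; milk: 5384.1(T − 58.9)
5944.2 T = 317123 − 47893 = 269231
T ≈ 45.29 °C — above 0 °C, consistent with complete melting.

T_f ≈ 45.3 °C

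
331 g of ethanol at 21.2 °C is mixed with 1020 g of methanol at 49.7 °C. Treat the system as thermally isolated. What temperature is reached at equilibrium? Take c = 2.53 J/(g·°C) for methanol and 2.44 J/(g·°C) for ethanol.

Net heat exchanged in the isolated system is zero:
1020*2.53*(T − 49.7) + 331*2.44*(T − 21.2) = 0
2580.6(T − 49.7) + 807.64(T − 21.2) = 0
(2580.6 + 807.64) T = 2580.6*49.7 + 807.64*21.2
T = 145378/3388.2 ≈ 42.91 °C

T_f ≈ 42.9 °C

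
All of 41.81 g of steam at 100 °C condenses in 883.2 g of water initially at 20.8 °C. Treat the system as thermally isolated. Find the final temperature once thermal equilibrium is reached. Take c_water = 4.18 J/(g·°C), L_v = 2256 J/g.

Sum of m c ΔT and latent-heat terms is zero:
condense steam: −41.81·2256 = −94323
  condensed water 100 °C→T: 174.77(T − 100)
  water warms: 883.2·4.18·(T − 20.8) = 3691.8(T − 20.8)
3866.5 T = 94323 + 17477 + 76789 = 188589
T ≈ 48.77 °C, under the boiling point, so the assumption holds.

T_f ≈ 48.8 °C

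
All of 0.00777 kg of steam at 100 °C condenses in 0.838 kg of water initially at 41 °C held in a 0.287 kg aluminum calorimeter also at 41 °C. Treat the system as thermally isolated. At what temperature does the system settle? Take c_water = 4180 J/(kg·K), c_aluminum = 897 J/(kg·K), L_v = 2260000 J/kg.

Setting the total heat transfer to zero:
condense steam: −0.00777×2260000 = −17560
  condensate cools 100→T: 0.00777×4180×(T − 100) = 32.48(T − 100)
  water warms: 0.838×4180×(T − 41) = 3502.8(T − 41)
  cup: 257.44(T − 41)
3792.8 T = 17560 + 3247.9 + 154171 = 174979
T ≈ 46.14 °C, under the boiling point, so the assumption holds.

T_f ≈ 46.1 °C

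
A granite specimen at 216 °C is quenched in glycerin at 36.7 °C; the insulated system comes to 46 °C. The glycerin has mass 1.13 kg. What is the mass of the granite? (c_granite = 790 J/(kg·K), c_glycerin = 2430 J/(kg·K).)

m ≈ 0.19 kg

Heat lost by the granite = heat gained by the glycerin:
m·790·(216 − 46) = 1.13·2430·(46 − 36.7)
134300 m = 25537  ⇒  m ≈ 0.1901 kg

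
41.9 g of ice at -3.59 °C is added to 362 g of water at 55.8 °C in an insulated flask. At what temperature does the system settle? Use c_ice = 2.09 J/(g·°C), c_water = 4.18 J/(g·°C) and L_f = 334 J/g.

T_f ≈ 41.5 °C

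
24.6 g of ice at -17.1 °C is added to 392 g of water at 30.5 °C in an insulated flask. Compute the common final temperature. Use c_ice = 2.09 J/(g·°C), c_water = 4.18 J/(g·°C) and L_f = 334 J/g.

T_f ≈ 23.5 °C

Conservation of energy gives ΣQ = 0:
ice -17.1→0 °C: 24.6×2.09×17.1 = 879.18; fusion: m_ice L_f = 24.6×334 = 8216.4; warm the meltwater: 102.83 T; water: 1638.6(T − 30.5)
1741.4 T = 49976 − 9095.6 = 40881
T ≈ 23.48 °C (positive, so assuming full melt was valid).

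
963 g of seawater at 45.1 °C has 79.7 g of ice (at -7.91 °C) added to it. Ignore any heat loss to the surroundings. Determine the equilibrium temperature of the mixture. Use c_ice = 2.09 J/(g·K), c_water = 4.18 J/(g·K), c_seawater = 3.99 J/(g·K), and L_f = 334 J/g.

T_f ≈ 34.8 °C

Let T be the final temperature. ΣQ_i = 0:
ice -7.91→0 °C: 79.7×2.09×7.91 = 1317.6; melt ice: 79.7×334 = 26620; meltwater 0→T: 79.7×4.18×T = 333.15 T; seawater cools: 963×3.99×(T − 45.1) = 3842.4(T − 45.1)
4175.5 T = 173291 − 27937 = 145353
T ≈ 34.81 °C (positive, so assuming full melt was valid).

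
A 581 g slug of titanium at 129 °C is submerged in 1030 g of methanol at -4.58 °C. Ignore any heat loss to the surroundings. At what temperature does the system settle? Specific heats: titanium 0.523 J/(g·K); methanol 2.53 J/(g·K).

T_f ≈ 9.4 °C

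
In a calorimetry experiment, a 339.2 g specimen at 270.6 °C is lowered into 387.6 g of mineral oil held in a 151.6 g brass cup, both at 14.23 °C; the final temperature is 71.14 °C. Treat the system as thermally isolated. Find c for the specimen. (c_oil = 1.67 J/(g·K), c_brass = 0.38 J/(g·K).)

Setting the total heat transfer to zero:
339.2·c·(71.14 − 270.6) + 387.6·1.67·(71.14 − 14.23) + 151.6·0.38·(71.14 − 14.23) = 0
-67657 c = -40116
c = -40116/-67657 ≈ 0.5929 J/(g·K)

c ≈ 0.593 J/(g·K)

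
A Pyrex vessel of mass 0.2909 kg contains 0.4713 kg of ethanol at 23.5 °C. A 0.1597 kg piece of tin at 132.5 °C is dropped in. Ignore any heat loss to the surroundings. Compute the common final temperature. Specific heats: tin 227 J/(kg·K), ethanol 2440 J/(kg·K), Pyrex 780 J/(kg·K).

Let T be the final temperature. ΣQ_i = 0:
0.1597*227*(T − 132.5) + 0.4713*2440*(T − 23.5) + 0.2909*780*(T − 23.5) = 0
36.25(T − 132.5) + 1150(T − 23.5) + 226.9(T − 23.5) = 0
1413.1 T = 37160
T = 37160 / 1413.1 = 26.3 °C

T_f ≈ 26.3 °C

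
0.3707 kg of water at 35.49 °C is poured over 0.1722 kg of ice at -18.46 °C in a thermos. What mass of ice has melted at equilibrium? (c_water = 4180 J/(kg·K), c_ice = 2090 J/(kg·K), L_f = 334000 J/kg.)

m_melted ≈ 0.145 kg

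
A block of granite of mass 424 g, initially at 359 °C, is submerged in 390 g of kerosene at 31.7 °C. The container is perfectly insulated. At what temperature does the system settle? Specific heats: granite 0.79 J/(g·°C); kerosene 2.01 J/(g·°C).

With ΣQ=0 the equilibrium temperature is the m·c-weighted mean:
T_f = (334.96*359 + 783.9*31.7) / (334.96 + 783.9)
    = 145100 / 1118.9 ≈ 129.69 °C

T_f ≈ 129.7 °C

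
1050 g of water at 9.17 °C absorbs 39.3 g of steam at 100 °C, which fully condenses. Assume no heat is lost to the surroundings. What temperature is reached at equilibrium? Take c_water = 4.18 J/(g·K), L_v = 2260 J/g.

Energy conservation, ΣQ = 0:
condense steam: −39.3·2260 = −88818
  condensate cools 100→T: 39.3·4.18·(T − 100) = 164.27(T − 100)
  water warms: 1050·4.18·(T − 9.17) = 4389(T − 9.17)
4553.3 T = 88818 + 16427 + 40247 = 145493
T ≈ 31.95 °C (< 100 °C, so full condensation is consistent).

T_f ≈ 32.0 °C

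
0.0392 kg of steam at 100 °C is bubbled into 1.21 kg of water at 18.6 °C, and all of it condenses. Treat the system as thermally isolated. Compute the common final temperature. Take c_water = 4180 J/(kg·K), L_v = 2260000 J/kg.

Conservation of energy gives ΣQ = 0:
latent heat released on condensation: 0.0392·2260000 = 88592
  condensed water 100 °C→T: 163.86(T − 100)
  water warms: 1.21·4180·(T − 18.6) = 5057.8(T − 18.6)
5221.7 T = 88592 + 16386 + 94075 = 199053
T ≈ 38.12 °C (< 100 °C, so full condensation is consistent).

T_f ≈ 38.1 °C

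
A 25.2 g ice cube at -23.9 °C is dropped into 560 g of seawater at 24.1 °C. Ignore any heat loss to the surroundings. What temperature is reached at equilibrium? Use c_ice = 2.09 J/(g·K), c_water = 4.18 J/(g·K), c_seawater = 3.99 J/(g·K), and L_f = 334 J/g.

T_f ≈ 18.9 °C

Energy balance with sensible and latent terms:
ice -23.9→0 °C: 25.2·2.09·23.9 = 1258.8
  fusion: m_ice L_f = 25.2·334 = 8416.8
  meltwater 0→T: 25.2·4.18·T = 105.34 T
  seawater: 2234.4(T − 24.1)
2339.7 T = 53849 − 9675.6 = 44173
T ≈ 18.88 °C — above 0 °C, consistent with complete melting.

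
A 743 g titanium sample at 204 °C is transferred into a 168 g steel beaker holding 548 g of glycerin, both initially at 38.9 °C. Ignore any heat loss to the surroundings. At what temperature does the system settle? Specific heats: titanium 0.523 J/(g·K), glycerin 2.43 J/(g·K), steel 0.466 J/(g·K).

T_f ≈ 74.6 °C

Taking heat into each body as positive, Σ m c ΔT = 0:
743*0.523*(T − 204) + 548*2.43*(T − 38.9) + 168*0.466*(T − 38.9) = 0
1798.5 T = 134118
T = 134118/1798.5 ≈ 74.57 °C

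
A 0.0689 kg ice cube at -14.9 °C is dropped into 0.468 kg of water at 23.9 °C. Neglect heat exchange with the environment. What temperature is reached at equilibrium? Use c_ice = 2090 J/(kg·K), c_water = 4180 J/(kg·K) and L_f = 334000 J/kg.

T_f ≈ 9.6 °C

Sum of m c ΔT and latent-heat terms is zero:
ice -14.9→0 °C: 0.0689×2090×14.9 = 2145.6
  latent heat to melt: 0.0689×334000 = 23013
  meltwater 0→T: 0.0689×4180×T = 288 T
  water: 1956.2(T − 23.9)
2244.2 T = 46754 − 25158 = 21596
T ≈ 9.62 °C — above 0 °C, consistent with complete melting.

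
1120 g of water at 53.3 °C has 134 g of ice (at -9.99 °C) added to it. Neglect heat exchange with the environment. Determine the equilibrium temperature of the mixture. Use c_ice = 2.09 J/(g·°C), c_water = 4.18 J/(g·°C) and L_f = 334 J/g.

T_f ≈ 38.5 °C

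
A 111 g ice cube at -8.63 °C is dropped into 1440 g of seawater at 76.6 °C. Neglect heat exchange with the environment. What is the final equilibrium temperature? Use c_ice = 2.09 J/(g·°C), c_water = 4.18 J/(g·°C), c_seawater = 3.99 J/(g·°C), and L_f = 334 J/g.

Setting the total heat transfer to zero:
warm ice to 0 °C: 111·2.09·(0 − (-8.63)) = 2002.1; melt ice: 111·334 = 37074; meltwater 0→T: 111·4.18·T = 463.98 T; seawater: 5745.6(T − 76.6)
6209.6 T = 440113 − 39076 = 401037
T ≈ 64.58 °C — above 0 °C, consistent with complete melting.

T_f ≈ 64.6 °C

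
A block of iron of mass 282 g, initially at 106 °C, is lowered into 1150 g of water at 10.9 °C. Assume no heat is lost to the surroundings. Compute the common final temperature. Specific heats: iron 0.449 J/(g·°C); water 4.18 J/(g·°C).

Conservation of energy gives ΣQ = 0:
282·0.449·(T − 106) + 1150·4.18·(T − 10.9) = 0
126.62(T − 106) + 4807(T − 10.9) = 0
4933.6 T = 65818
T = 65818/4933.6 ≈ 13.34 °C

T_f ≈ 13.3 °C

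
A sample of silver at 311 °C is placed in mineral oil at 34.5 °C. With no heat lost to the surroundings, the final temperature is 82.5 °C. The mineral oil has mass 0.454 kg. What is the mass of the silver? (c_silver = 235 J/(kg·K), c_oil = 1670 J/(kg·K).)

m ≈ 0.678 kg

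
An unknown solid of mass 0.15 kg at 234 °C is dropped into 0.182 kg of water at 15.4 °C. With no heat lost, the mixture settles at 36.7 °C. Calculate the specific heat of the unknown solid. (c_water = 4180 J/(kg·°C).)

Energy conservation, ΣQ = 0:
0.15·c·(36.7 − 234) + 0.182·4180·(36.7 − 15.4) = 0
-29.59 c = -16204
c = -16204/-29.59 ≈ 547.5 J/(kg·°C)

c ≈ 548 J/(kg·°C)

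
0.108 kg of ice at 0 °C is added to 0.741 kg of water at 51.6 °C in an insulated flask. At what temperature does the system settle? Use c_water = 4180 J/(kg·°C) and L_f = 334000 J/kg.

T_f ≈ 34.9 °C

Energy conservation, ΣQ = 0:
latent heat to melt: 0.108×334000 = 36072; warm the meltwater: 451.44 T; water cools: 0.741×4180×(T − 51.6) = 3097.4(T − 51.6)
3548.8 T = 159825 − 36072 = 123753
T ≈ 34.87 °C — above 0 °C, consistent with complete melting.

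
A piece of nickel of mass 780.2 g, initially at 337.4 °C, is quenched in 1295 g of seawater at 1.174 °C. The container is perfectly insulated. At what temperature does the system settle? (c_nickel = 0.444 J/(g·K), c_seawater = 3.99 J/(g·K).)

T_f ≈ 22.3 °C

Energy conservation, ΣQ = 0:
780.2·0.444·(T − 337.4) + 1295·3.99·(T − 1.174) = 0
(346.41 + 5167.1) T = 346.41·337.4 + 5167.1·1.174
T = 122944/5513.5 ≈ 22.30 °C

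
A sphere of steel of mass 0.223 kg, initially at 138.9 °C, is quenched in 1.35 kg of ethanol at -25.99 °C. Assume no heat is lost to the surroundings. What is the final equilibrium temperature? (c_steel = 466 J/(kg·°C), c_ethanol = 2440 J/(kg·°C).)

T_f ≈ -20.9 °C

Net heat exchanged in the isolated system is zero:
0.223*466*(T − 138.9) + 1.35*2440*(T − (-25.99)) = 0
(103.92 + 3294) T = 103.92*138.9 + 3294*(-25.99)
T = -71177/3397.9 ≈ -20.95 °C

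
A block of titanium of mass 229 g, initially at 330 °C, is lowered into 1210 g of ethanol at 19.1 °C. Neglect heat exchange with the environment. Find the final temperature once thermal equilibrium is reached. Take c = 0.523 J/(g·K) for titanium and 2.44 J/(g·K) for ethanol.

T_f ≈ 31.2 °C

With ΣQ=0 the equilibrium temperature is the m·c-weighted mean:
T_f = (119.77*330 + 2952.4*19.1) / (119.77 + 2952.4)
    = 95914 / 3072.2 ≈ 31.22 °C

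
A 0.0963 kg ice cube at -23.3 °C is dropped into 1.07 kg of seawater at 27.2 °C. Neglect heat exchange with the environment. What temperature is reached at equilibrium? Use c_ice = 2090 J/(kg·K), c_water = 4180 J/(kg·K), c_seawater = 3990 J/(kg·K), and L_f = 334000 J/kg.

Net heat exchanged in the isolated system is zero:
ice -23.3→0 °C: 0.0963·2090·23.3 = 4689.5
  latent heat to melt: 0.0963·334000 = 32164
  warm the meltwater: 402.53 T
  seawater cools: 1.07·3990·(T − 27.2) = 4269.3(T − 27.2)
4671.8 T = 116125 − 36854 = 79271
T ≈ 16.97 °C. Since T > 0 °C, the all-ice-melts assumption holds.

T_f ≈ 17.0 °C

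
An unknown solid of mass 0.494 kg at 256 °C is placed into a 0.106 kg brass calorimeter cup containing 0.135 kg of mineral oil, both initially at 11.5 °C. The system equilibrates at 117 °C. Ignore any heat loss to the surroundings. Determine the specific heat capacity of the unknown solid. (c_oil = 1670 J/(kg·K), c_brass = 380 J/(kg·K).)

c ≈ 408 J/(kg·K)

Energy conservation, ΣQ = 0:
0.494×c×(117 − 256) + 0.135×1670×(117 − 11.5) + 0.106×380×(117 − 11.5) = 0
-68.67 c = -28035
c = -28035/-68.67 ≈ 408.3 J/(kg·K)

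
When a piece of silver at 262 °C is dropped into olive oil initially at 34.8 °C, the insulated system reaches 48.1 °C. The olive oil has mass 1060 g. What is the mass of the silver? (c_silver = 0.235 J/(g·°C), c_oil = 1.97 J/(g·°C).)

m ≈ 553 g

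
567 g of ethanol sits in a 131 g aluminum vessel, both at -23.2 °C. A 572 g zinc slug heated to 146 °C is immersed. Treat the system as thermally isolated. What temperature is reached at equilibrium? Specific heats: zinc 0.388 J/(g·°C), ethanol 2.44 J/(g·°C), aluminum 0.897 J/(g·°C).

T_f ≈ -1.4 °C

T_f is the heat-capacity-weighted average of the initial temperatures:
T_f = (221.94*146 + 1383.5*(-23.2) + 117.51*(-23.2)) / (221.94 + 1383.5 + 117.51)
    = -2420.2 / 1722.9 ≈ -1.40 °C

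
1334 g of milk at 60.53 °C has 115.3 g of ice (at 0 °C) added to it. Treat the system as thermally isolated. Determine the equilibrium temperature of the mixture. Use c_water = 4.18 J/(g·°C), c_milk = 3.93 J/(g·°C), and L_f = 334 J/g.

T_f ≈ 48.7 °C

Energy balance with sensible and latent terms:
latent heat to melt: 115.3×334 = 38510; warm the meltwater: 481.95 T; milk cools: 1334×3.93×(T − 60.53) = 5242.6(T − 60.53)
5724.6 T = 317336 − 38510 = 278826
T ≈ 48.71 °C — above 0 °C, consistent with complete melting.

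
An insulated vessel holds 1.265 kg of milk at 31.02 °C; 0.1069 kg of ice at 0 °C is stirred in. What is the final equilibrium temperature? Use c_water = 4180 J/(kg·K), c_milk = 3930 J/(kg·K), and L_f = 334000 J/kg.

Net heat exchanged in the isolated system is zero:
melt ice: 0.1069·334000 = 35705; meltwater 0→T: 0.1069·4180·T = 446.84 T; milk cools: 1.265·3930·(T − 31.02) = 4971.4(T − 31.02)
5418.3 T = 154214 − 35705 = 118510
T ≈ 21.87 °C (positive, so assuming full melt was valid).

T_f ≈ 21.9 °C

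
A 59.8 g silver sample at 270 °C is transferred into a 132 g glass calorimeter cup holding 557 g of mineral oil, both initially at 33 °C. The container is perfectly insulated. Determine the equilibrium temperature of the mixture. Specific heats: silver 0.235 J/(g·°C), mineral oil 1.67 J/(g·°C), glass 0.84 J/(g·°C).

Heat gained plus heat lost sum to zero:
59.8*0.235*(T − 270) + 557*1.67*(T − 33) + 132*0.84*(T − 33) = 0
14.05(T − 270) + 930.19(T − 33) + 110.88(T − 33) = 0
1055.1 T = 38150
T = 38150 / 1055.1 = 36.2 °C

T_f ≈ 36.2 °C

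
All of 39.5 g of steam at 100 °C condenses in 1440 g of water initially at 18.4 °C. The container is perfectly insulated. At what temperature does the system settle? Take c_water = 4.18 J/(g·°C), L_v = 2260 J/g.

T_f ≈ 35.0 °C

Net heat exchanged in the isolated system is zero:
latent heat released on condensation: 39.5·2260 = 89270
  condensate cools 100→T: 39.5·4.18·(T − 100) = 165.11(T − 100)
  water warms: 1440·4.18·(T − 18.4) = 6019.2(T − 18.4)
6184.3 T = 89270 + 16511 + 110753 = 216534
T ≈ 35.01 °C, under the boiling point, so the assumption holds.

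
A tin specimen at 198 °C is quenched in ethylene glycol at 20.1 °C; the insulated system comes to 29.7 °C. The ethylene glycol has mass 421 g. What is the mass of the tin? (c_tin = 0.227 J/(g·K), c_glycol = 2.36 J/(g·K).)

Energy conservation, ΣQ = 0:
m×0.227×(29.7 − 198) + 421×2.36×(29.7 − 20.1) = 0
-38.2 m = -9538.2
m = -9538.2/-38.2 ≈ 249.7 g

m ≈ 250 g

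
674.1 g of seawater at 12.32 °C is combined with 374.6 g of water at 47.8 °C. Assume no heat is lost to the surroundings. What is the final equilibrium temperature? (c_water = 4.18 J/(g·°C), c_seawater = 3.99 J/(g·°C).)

Conservation of energy gives ΣQ = 0:
374.6·4.18·(T − 47.8) + 674.1·3.99·(T − 12.32) = 0
1565.8(T − 47.8) + 2689.7(T − 12.32) = 0
4255.5 T = 107983
T = 107983 / 4255.5 = 25.4 °C

T_f ≈ 25.4 °C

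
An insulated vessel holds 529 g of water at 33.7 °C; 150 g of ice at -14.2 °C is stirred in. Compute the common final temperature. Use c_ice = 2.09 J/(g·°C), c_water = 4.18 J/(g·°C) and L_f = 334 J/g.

T_f ≈ 7.0 °C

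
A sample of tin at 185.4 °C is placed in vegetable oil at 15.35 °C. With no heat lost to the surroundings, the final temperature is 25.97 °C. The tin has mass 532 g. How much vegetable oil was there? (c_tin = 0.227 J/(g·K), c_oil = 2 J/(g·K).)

Setting the total heat transfer to zero:
532×0.227×(25.97 − 185.4) + m×2×(25.97 − 15.35) = 0
21.24 m = 19253
m = 19253/21.24 ≈ 906.5 g

m ≈ 906 g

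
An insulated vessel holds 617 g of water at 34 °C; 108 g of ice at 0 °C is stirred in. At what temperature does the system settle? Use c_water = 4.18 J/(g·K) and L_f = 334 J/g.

T_f ≈ 17.0 °C

Energy balance with sensible and latent terms:
fusion: m_ice L_f = 108·334 = 36072
  warm the meltwater: 451.44 T
  water: 2579.1(T − 34)
3030.5 T = 87688 − 36072 = 51616
T ≈ 17.03 °C. Since T > 0 °C, the all-ice-melts assumption holds.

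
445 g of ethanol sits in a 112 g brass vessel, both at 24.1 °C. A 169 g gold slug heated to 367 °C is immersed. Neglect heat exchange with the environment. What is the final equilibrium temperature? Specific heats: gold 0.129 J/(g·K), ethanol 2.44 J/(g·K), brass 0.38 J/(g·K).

T_f = Σ m_i c_i T_i / Σ m_i c_i:
T_f = (21.8·367 + 1085.8·24.1 + 42.56·24.1) / (21.8 + 1085.8 + 42.56)
    = 35194 / 1150.2 ≈ 30.60 °C

T_f ≈ 30.6 °C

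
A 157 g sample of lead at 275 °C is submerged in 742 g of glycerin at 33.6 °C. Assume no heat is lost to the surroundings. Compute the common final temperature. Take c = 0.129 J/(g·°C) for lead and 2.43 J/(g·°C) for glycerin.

T_f ≈ 36.3 °C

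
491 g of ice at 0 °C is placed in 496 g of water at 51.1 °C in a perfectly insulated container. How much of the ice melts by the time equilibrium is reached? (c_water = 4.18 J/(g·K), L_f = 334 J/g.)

m_melted ≈ 317 g

Cooling the water to 0 °C releases 496·4.18·51.1 = 105945 J.
To melt every bit of ice: 491·334 = 163994 J.
105945 J < 163994 J, so only part of the ice melts and the system sits at 0 °C.
m_melted·334 = 105945  ⇒  m_melted ≈ 317.2 g.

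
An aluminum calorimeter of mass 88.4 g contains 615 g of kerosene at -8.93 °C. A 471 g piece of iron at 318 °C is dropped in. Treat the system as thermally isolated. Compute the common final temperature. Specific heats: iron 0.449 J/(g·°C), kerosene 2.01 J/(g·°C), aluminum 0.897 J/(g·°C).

T_f is the heat-capacity-weighted average of the initial temperatures:
T_f = (211.48×318 + 1236.1×(-8.93) + 79.29×(-8.93)) / (211.48 + 1236.1 + 79.29)
    = 55503 / 1526.9 ≈ 36.35 °C

T_f ≈ 36.3 °C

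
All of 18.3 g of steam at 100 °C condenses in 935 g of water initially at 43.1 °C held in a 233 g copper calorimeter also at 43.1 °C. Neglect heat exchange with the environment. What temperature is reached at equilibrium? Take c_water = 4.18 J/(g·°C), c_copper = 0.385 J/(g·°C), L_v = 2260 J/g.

Energy balance with sensible and latent terms:
latent heat released on condensation: 18.3·2260 = 41358
  condensed water 100 °C→T: 76.49(T − 100)
  water warms: 935·4.18·(T − 43.1) = 3908.3(T − 43.1)
  copper cup: 233·0.385·(T − 43.1) = 89.7(T − 43.1)
4074.5 T = 41358 + 7649.4 + 172314 = 221321
T ≈ 54.32 °C, under the boiling point, so the assumption holds.

T_f ≈ 54.3 °C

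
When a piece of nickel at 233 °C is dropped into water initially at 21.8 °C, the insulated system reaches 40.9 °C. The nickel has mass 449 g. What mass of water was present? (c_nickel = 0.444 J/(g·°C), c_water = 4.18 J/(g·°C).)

Heat lost by the nickel = heat gained by the water:
449×0.444×(233 − 40.9) = m×4.18×(40.9 − 21.8)
79.84 m = 38296  ⇒  m ≈ 479.7 g

m ≈ 480 g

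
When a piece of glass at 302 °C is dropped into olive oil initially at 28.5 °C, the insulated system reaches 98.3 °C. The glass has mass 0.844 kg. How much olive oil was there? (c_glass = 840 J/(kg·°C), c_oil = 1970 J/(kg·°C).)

m ≈ 1.05 kg

|Q_glass| = |Q_oil|:
0.844·840·(302 − 98.3) = m·1970·(98.3 − 28.5)
137506 m = 144415  ⇒  m ≈ 1.05 kg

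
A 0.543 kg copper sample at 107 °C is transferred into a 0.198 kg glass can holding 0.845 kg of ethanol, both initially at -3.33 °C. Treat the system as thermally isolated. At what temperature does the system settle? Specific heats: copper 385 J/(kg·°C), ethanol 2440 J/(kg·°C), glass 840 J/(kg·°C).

Energy conservation, ΣQ = 0:
0.543·385·(T − 107) + 0.845·2440·(T − (-3.33)) + 0.198·840·(T − (-3.33)) = 0
209.06(T − 107) + 2061.8(T − (-3.33)) + 166.32(T − (-3.33)) = 0
2437.2 T = 14949
T = 14949/2437.2 ≈ 6.13 °C

T_f ≈ 6.1 °C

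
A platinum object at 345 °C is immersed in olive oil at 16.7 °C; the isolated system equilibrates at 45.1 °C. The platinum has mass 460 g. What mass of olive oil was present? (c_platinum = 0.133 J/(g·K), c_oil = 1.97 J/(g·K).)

m ≈ 328 g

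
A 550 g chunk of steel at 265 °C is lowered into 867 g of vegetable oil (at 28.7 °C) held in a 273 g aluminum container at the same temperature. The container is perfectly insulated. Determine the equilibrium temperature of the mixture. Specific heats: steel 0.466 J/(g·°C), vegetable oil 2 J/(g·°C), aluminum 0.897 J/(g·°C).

T_f ≈ 55.8 °C

Conservation of energy gives ΣQ = 0:
550*0.466*(T − 265) + 867*2*(T − 28.7) + 273*0.897*(T − 28.7) = 0
256.3(T − 265) + 1734(T − 28.7) + 244.88(T − 28.7) = 0
(256.3 + 1734 + 244.88) T = 256.3*265 + 1734*28.7 + 244.88*28.7
T ≈ 55.80 °C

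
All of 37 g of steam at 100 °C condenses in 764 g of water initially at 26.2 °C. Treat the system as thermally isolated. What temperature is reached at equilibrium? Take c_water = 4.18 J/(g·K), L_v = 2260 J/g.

Energy conservation, ΣQ = 0:
steam→water at 100 °C releases m L_v = 37·2260 = 83620
  condensed water 100 °C→T: 154.66(T − 100)
  water warms: 764·4.18·(T − 26.2) = 3193.5(T − 26.2)
3348.2 T = 83620 + 15466 + 83670 = 182756
T ≈ 54.58 °C (< 100 °C, so full condensation is consistent).

T_f ≈ 54.6 °C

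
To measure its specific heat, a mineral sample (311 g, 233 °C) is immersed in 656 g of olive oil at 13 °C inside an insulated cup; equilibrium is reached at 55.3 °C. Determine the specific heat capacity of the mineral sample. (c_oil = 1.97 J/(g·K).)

c ≈ 0.989 J/(g·K)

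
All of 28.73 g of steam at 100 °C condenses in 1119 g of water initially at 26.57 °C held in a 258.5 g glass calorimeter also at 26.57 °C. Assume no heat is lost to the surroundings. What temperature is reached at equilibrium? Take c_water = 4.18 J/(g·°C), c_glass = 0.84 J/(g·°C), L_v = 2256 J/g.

T_f ≈ 41.3 °C

Let T be the final temperature. ΣQ_i = 0:
condense steam: −28.73×2256 = −64815
  condensate cools 100→T: 28.73×4.18×(T − 100) = 120.09(T − 100)
  original water: 4677.4(T − 26.57)
  glass cup: 258.5×0.84×(T − 26.57) = 217.14(T − 26.57)
5014.7 T = 64815 + 12009 + 130048 = 206872
T ≈ 41.25 °C, under the boiling point, so the assumption holds.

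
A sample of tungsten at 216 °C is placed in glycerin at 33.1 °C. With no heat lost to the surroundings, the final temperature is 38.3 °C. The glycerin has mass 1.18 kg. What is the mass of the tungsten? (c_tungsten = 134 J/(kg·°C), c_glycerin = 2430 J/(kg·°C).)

m ≈ 0.626 kg

|Q_tungsten| = |Q_glycerin|:
m×134×(216 − 38.3) = 1.18×2430×(38.3 − 33.1)
23812 m = 14910  ⇒  m ≈ 0.6262 kg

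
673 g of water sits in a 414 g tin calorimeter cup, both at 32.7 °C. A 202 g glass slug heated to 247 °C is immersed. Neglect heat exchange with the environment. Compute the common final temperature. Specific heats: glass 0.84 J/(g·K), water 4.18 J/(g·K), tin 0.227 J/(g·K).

T_f ≈ 44.5 °C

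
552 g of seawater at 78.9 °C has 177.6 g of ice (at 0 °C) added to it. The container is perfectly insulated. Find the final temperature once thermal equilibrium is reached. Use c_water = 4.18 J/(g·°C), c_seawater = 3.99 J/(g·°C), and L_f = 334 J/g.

T_f ≈ 38.9 °C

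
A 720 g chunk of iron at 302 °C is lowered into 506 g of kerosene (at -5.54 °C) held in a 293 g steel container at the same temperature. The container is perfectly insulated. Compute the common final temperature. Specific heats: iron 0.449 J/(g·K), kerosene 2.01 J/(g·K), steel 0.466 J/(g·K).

Energy conservation, ΣQ = 0:
720*0.449*(T − 302) + 506*2.01*(T − (-5.54)) + 293*0.466*(T − (-5.54)) = 0
323.28(T − 302) + 1017.1(T − (-5.54)) + 136.54(T − (-5.54)) = 0
1476.9 T = 91240
T ≈ 61.78 °C

T_f ≈ 61.8 °C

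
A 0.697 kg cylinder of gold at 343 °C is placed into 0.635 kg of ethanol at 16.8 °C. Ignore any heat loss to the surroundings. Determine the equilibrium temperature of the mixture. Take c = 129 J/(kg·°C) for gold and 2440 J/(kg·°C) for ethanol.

T_f ≈ 34.7 °C

|Q_gold| = |Q_ethanol|:
0.697×129×(343 − T) = 0.635×2440×(T − 16.8)
89.91(343 − T) = 1549.4(T − 16.8)
1639.3 T = 56870  ⇒  T ≈ 34.69 °C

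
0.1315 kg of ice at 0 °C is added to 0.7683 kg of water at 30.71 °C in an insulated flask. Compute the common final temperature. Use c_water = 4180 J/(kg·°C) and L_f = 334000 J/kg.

T_f ≈ 14.5 °C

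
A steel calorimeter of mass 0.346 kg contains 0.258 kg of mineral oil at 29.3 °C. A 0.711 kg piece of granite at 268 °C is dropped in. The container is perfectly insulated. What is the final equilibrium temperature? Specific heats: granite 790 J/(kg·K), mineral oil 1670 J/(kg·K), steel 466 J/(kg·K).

T_f ≈ 145.5 °C

Conservation of energy gives ΣQ = 0:
0.711*790*(T − 268) + 0.258*1670*(T − 29.3) + 0.346*466*(T − 29.3) = 0
561.69(T − 268) + 430.86(T − 29.3) + 161.24(T − 29.3) = 0
1153.8 T = 167881
T = 167881/1153.8 ≈ 145.50 °C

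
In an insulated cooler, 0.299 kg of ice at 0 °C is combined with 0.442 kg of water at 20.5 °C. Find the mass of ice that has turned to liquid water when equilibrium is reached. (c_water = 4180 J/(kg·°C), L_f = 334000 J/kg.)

m_melted ≈ 0.113 kg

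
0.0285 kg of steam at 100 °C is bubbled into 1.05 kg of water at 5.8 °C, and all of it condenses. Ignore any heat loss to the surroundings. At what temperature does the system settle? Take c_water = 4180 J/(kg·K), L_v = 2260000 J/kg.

T_f ≈ 22.6 °C

Sum of m c ΔT and latent-heat terms is zero:
latent heat released on condensation: 0.0285×2260000 = 64410; condensate cools 100→T: 0.0285×4180×(T − 100) = 119.13(T − 100); original water: 4389(T − 5.8)
4508.1 T = 64410 + 11913 + 25456 = 101779
T ≈ 22.58 °C (< 100 °C, so full condensation is consistent).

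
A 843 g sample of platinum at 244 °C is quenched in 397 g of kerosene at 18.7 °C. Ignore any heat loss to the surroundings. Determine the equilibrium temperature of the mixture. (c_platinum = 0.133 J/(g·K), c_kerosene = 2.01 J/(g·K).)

T_f ≈ 46.5 °C

Heat gained plus heat lost sum to zero:
843×0.133×(T − 244) + 397×2.01×(T − 18.7) = 0
112.12(T − 244) + 797.97(T − 18.7) = 0
910.09 T = 42279
T = 42279 / 910.09 = 46.5 °C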